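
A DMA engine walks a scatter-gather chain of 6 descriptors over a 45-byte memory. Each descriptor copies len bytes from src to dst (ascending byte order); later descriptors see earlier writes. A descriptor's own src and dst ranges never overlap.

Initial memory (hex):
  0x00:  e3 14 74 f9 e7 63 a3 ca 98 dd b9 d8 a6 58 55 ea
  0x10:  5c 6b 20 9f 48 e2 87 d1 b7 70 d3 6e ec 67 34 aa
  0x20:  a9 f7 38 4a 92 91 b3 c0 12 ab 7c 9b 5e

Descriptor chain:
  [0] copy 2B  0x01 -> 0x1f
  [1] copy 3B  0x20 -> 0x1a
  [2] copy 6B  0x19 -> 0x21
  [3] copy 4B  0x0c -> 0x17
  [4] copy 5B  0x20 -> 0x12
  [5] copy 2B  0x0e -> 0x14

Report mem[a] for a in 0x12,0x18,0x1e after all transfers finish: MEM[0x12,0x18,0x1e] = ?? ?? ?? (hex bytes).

MEM[0x12,0x18,0x1e] = 74 58 34

#0 dst[0x1f+2] := {0x14,0x74}
#1 dst[0x1a+3] := {0x74,0xf7,0x38}
#2 dst[0x21+6] := {0x70,0x74,0xf7,0x38,0x67,0x34}
#3 dst[0x17+4] := {0xa6,0x58,0x55,0xea}
#4 dst[0x12+5] := {0x74,0x70,0x74,0xf7,0x38}
#5 dst[0x14+2] := {0x55,0xea}
query mem[0x12]=0x74, mem[0x18]=0x58, mem[0x1e]=0x34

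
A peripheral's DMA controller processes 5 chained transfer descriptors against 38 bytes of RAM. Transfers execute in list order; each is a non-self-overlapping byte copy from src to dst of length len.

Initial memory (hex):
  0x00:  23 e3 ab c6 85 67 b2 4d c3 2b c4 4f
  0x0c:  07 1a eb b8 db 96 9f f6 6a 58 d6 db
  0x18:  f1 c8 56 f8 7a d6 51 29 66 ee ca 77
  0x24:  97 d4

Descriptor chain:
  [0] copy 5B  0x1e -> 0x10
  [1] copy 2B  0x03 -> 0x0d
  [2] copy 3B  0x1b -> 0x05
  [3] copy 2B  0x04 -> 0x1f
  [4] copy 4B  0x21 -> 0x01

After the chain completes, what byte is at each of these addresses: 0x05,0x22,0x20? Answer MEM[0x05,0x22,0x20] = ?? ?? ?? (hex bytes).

MEM[0x05,0x22,0x20] = f8 ca f8

[0] 0x1e->0x10 len=5 : 51 29 66 ee ca
[1] 0x03->0x0d len=2 : c6 85
[2] 0x1b->0x05 len=3 : f8 7a d6
[3] 0x04->0x1f len=2 : 85 f8
[4] 0x21->0x01 len=4 : ee ca 77 97
query mem[0x05]=0xf8, mem[0x22]=0xca, mem[0x20]=0xf8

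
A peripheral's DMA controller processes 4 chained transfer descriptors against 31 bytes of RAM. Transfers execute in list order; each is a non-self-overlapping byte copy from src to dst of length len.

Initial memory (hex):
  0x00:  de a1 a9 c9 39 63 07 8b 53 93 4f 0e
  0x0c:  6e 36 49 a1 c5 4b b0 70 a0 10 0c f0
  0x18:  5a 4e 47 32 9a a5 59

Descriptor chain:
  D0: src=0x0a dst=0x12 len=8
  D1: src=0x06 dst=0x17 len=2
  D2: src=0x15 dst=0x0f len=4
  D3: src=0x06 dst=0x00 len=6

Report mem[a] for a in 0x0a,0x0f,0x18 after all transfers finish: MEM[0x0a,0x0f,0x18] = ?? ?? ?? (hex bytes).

[0] 0x0a->0x12 len=8 : 4f 0e 6e 36 49 a1 c5 4b
[1] 0x06->0x17 len=2 : 07 8b
[2] 0x15->0x0f len=4 : 36 49 07 8b
[3] 0x06->0x00 len=6 : 07 8b 53 93 4f 0e
query mem[0x0a]=0x4f, mem[0x0f]=0x36, mem[0x18]=0x8b

MEM[0x0a,0x0f,0x18] = 4f 36 8b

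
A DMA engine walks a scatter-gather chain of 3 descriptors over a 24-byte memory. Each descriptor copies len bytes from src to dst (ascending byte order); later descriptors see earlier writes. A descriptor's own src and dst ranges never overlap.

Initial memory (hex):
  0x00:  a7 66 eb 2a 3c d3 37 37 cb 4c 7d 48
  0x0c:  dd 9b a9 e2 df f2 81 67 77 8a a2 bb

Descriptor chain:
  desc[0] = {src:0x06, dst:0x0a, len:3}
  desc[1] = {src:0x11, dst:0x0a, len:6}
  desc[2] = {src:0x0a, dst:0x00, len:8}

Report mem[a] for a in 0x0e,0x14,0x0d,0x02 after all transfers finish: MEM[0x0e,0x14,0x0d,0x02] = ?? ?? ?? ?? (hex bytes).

MEM[0x0e,0x14,0x0d,0x02] = 8a 77 77 67

D0: mem[0x0a..0x0c] <- [37 37 cb]
D1: mem[0x0a..0x0f] <- [f2 81 67 77 8a a2]
D2: mem[0x00..0x07] <- [f2 81 67 77 8a a2 df f2]
query mem[0x0e]=0x8a, mem[0x14]=0x77, mem[0x0d]=0x77, mem[0x02]=0x67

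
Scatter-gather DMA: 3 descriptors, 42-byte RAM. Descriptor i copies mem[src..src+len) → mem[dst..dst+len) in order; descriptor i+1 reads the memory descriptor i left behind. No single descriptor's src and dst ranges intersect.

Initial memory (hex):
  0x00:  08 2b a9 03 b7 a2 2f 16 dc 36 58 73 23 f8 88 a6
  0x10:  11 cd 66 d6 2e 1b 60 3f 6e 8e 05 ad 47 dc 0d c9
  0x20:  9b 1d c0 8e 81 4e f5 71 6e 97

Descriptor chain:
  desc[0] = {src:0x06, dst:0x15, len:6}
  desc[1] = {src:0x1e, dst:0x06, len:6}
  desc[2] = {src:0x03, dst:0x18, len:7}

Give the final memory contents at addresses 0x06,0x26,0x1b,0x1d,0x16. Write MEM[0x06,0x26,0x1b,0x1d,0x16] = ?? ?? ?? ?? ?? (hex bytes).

[0] 0x06->0x15 len=6 : 2f 16 dc 36 58 73
[1] 0x1e->0x06 len=6 : 0d c9 9b 1d c0 8e
[2] 0x03->0x18 len=7 : 03 b7 a2 0d c9 9b 1d
query mem[0x06]=0x0d, mem[0x26]=0xf5, mem[0x1b]=0x0d, mem[0x1d]=0x9b, mem[0x16]=0x16

MEM[0x06,0x26,0x1b,0x1d,0x16] = 0d f5 0d 9b 16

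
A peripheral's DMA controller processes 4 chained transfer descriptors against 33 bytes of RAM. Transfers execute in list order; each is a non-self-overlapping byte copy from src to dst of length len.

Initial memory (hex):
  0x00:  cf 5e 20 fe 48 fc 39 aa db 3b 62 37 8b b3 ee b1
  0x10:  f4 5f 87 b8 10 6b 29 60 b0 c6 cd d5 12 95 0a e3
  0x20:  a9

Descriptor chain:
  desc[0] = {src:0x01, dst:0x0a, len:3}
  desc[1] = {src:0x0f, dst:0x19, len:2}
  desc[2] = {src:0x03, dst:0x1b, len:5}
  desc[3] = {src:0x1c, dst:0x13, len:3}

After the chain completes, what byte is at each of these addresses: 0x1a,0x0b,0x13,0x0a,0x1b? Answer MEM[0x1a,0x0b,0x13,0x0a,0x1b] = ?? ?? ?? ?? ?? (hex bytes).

  after D0: wrote 3B at 0x0a = 5e20fe
  after D1: wrote 2B at 0x19 = b1f4
  after D2: wrote 5B at 0x1b = fe48fc39aa
  after D3: wrote 3B at 0x13 = 48fc39
query mem[0x1a]=0xf4, mem[0x0b]=0x20, mem[0x13]=0x48, mem[0x0a]=0x5e, mem[0x1b]=0xfe

MEM[0x1a,0x0b,0x13,0x0a,0x1b] = f4 20 48 5e fe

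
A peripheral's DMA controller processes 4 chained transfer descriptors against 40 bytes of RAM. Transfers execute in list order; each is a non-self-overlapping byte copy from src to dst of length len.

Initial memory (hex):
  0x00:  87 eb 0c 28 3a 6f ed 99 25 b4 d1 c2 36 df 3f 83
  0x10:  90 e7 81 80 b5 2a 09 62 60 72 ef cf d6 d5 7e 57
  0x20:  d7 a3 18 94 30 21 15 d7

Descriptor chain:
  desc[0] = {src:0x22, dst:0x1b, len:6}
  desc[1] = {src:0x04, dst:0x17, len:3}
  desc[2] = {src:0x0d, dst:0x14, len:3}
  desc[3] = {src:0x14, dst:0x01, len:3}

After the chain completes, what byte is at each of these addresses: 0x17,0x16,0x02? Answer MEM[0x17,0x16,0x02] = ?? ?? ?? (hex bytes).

D0: mem[0x1b..0x20] <- [18 94 30 21 15 d7]
D1: mem[0x17..0x19] <- [3a 6f ed]
D2: mem[0x14..0x16] <- [df 3f 83]
D3: mem[0x01..0x03] <- [df 3f 83]
query mem[0x17]=0x3a, mem[0x16]=0x83, mem[0x02]=0x3f

MEM[0x17,0x16,0x02] = 3a 83 3f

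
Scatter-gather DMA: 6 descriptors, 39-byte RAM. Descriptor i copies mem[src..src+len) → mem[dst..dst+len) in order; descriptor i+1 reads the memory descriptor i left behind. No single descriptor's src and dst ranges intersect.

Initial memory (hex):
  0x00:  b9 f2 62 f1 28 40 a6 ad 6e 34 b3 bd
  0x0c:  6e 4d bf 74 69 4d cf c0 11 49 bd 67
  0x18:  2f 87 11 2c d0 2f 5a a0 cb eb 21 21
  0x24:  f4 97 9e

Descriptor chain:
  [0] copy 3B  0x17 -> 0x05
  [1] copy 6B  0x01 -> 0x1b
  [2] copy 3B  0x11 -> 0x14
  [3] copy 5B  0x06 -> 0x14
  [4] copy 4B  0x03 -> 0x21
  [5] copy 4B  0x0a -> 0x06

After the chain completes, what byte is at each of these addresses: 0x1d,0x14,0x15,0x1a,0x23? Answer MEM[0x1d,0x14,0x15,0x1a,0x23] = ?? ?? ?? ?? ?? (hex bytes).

MEM[0x1d,0x14,0x15,0x1a,0x23] = f1 2f 87 11 67

[0] 0x17->0x05 len=3 : 67 2f 87
[1] 0x01->0x1b len=6 : f2 62 f1 28 67 2f
[2] 0x11->0x14 len=3 : 4d cf c0
[3] 0x06->0x14 len=5 : 2f 87 6e 34 b3
[4] 0x03->0x21 len=4 : f1 28 67 2f
[5] 0x0a->0x06 len=4 : b3 bd 6e 4d
query mem[0x1d]=0xf1, mem[0x14]=0x2f, mem[0x15]=0x87, mem[0x1a]=0x11, mem[0x23]=0x67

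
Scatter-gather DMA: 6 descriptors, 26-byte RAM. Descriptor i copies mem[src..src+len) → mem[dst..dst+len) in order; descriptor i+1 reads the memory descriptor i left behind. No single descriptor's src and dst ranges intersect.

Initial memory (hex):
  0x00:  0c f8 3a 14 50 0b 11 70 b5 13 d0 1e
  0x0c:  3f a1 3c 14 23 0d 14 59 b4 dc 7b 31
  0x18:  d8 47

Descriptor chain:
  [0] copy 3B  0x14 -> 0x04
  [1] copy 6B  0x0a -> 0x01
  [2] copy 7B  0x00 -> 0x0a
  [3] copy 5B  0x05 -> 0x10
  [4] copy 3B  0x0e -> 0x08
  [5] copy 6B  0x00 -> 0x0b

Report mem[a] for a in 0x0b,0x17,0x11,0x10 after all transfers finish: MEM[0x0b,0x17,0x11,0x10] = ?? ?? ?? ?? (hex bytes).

  after D0: wrote 3B at 0x04 = b4dc7b
  after D1: wrote 6B at 0x01 = d01e3fa13c14
  after D2: wrote 7B at 0x0a = 0cd01e3fa13c14
  after D3: wrote 5B at 0x10 = 3c1470b513
  after D4: wrote 3B at 0x08 = a13c3c
  after D5: wrote 6B at 0x0b = 0cd01e3fa13c
query mem[0x0b]=0x0c, mem[0x17]=0x31, mem[0x11]=0x14, mem[0x10]=0x3c

MEM[0x0b,0x17,0x11,0x10] = 0c 31 14 3c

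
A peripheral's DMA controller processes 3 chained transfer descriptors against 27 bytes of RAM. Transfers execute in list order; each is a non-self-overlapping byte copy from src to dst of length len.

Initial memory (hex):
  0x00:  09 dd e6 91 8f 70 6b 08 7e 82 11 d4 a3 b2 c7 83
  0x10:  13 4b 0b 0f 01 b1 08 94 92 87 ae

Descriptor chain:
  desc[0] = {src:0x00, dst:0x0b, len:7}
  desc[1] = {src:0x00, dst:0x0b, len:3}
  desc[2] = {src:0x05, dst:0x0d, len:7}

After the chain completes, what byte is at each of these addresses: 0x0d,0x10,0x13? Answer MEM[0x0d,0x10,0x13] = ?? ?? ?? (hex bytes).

  after D0: wrote 7B at 0x0b = 09dde6918f706b
  after D1: wrote 3B at 0x0b = 09dde6
  after D2: wrote 7B at 0x0d = 706b087e821109
query mem[0x0d]=0x70, mem[0x10]=0x7e, mem[0x13]=0x09

MEM[0x0d,0x10,0x13] = 70 7e 09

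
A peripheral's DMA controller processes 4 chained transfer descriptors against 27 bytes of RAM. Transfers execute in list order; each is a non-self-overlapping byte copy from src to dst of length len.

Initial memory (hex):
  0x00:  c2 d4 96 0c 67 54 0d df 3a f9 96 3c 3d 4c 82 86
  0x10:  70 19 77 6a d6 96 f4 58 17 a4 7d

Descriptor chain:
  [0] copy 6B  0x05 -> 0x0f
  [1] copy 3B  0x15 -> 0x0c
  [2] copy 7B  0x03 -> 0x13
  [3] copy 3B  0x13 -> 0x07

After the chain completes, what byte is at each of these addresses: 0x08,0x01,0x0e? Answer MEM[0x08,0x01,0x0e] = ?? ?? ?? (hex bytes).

MEM[0x08,0x01,0x0e] = 67 d4 58

[0] 0x05->0x0f len=6 : 54 0d df 3a f9 96
[1] 0x15->0x0c len=3 : 96 f4 58
[2] 0x03->0x13 len=7 : 0c 67 54 0d df 3a f9
[3] 0x13->0x07 len=3 : 0c 67 54
query mem[0x08]=0x67, mem[0x01]=0xd4, mem[0x0e]=0x58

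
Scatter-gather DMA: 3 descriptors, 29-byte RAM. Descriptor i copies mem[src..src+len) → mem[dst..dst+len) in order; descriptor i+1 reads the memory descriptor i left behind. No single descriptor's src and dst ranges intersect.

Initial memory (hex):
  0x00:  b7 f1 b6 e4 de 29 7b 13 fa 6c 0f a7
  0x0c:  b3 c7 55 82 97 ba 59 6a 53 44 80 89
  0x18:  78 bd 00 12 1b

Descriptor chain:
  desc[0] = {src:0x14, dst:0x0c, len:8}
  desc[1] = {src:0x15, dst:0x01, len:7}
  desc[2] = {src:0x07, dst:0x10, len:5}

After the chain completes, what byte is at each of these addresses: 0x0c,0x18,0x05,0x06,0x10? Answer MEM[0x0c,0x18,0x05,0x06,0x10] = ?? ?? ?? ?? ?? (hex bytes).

MEM[0x0c,0x18,0x05,0x06,0x10] = 53 78 bd 00 12

  after D0: wrote 8B at 0x0c = 5344808978bd0012
  after D1: wrote 7B at 0x01 = 44808978bd0012
  after D2: wrote 5B at 0x10 = 12fa6c0fa7
query mem[0x0c]=0x53, mem[0x18]=0x78, mem[0x05]=0xbd, mem[0x06]=0x00, mem[0x10]=0x12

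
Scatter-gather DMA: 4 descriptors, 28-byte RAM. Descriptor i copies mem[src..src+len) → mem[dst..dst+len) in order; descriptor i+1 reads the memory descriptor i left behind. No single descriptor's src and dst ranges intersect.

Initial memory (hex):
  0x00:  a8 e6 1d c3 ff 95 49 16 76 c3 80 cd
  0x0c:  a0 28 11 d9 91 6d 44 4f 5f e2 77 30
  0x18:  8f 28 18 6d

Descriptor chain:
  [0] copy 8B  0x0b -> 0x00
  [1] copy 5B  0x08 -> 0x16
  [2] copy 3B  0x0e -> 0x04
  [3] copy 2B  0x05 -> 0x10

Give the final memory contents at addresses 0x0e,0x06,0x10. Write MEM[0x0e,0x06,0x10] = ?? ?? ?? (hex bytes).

MEM[0x0e,0x06,0x10] = 11 91 d9

D0: mem[0x00..0x07] <- [cd a0 28 11 d9 91 6d 44]
D1: mem[0x16..0x1a] <- [76 c3 80 cd a0]
D2: mem[0x04..0x06] <- [11 d9 91]
D3: mem[0x10..0x11] <- [d9 91]
query mem[0x0e]=0x11, mem[0x06]=0x91, mem[0x10]=0xd9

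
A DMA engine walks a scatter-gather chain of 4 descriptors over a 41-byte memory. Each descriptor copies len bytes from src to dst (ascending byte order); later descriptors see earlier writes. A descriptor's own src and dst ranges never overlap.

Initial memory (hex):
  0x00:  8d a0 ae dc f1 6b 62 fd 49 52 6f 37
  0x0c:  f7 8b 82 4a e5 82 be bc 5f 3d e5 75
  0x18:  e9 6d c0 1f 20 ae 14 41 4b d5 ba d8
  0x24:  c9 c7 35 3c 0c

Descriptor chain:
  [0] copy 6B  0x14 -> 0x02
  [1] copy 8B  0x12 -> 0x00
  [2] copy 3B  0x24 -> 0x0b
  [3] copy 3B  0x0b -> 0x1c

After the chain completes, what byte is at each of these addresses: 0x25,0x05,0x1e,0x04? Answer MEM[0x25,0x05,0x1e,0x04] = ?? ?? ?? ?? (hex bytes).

[0] 0x14->0x02 len=6 : 5f 3d e5 75 e9 6d
[1] 0x12->0x00 len=8 : be bc 5f 3d e5 75 e9 6d
[2] 0x24->0x0b len=3 : c9 c7 35
[3] 0x0b->0x1c len=3 : c9 c7 35
query mem[0x25]=0xc7, mem[0x05]=0x75, mem[0x1e]=0x35, mem[0x04]=0xe5

MEM[0x25,0x05,0x1e,0x04] = c7 75 35 e5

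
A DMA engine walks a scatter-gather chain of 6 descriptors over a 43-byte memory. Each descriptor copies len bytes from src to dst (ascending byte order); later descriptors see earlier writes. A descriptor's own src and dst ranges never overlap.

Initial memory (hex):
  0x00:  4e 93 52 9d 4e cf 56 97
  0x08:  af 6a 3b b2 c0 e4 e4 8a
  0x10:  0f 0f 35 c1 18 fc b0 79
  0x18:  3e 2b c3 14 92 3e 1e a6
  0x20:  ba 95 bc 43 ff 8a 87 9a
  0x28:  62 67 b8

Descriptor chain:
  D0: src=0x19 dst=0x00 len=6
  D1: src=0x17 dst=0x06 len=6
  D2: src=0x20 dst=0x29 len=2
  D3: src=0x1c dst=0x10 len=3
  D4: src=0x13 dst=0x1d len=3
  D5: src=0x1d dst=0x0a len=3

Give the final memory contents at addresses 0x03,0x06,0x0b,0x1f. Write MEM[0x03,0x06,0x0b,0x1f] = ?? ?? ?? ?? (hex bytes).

MEM[0x03,0x06,0x0b,0x1f] = 92 79 18 fc

#0 dst[0x00+6] := {0x2b,0xc3,0x14,0x92,0x3e,0x1e}
#1 dst[0x06+6] := {0x79,0x3e,0x2b,0xc3,0x14,0x92}
#2 dst[0x29+2] := {0xba,0x95}
#3 dst[0x10+3] := {0x92,0x3e,0x1e}
#4 dst[0x1d+3] := {0xc1,0x18,0xfc}
#5 dst[0x0a+3] := {0xc1,0x18,0xfc}
query mem[0x03]=0x92, mem[0x06]=0x79, mem[0x0b]=0x18, mem[0x1f]=0xfc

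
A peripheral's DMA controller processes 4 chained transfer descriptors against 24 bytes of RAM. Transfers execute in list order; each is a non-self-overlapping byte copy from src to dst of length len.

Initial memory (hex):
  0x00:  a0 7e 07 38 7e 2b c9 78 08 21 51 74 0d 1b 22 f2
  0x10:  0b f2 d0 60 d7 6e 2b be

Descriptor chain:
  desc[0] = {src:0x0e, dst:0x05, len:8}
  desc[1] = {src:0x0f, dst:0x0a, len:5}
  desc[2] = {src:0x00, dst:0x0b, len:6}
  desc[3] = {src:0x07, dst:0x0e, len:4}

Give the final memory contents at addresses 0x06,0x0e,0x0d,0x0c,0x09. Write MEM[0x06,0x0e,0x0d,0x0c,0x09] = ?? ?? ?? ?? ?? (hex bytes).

MEM[0x06,0x0e,0x0d,0x0c,0x09] = f2 0b 07 7e d0

D0: mem[0x05..0x0c] <- [22 f2 0b f2 d0 60 d7 6e]
D1: mem[0x0a..0x0e] <- [f2 0b f2 d0 60]
D2: mem[0x0b..0x10] <- [a0 7e 07 38 7e 22]
D3: mem[0x0e..0x11] <- [0b f2 d0 f2]
query mem[0x06]=0xf2, mem[0x0e]=0x0b, mem[0x0d]=0x07, mem[0x0c]=0x7e, mem[0x09]=0xd0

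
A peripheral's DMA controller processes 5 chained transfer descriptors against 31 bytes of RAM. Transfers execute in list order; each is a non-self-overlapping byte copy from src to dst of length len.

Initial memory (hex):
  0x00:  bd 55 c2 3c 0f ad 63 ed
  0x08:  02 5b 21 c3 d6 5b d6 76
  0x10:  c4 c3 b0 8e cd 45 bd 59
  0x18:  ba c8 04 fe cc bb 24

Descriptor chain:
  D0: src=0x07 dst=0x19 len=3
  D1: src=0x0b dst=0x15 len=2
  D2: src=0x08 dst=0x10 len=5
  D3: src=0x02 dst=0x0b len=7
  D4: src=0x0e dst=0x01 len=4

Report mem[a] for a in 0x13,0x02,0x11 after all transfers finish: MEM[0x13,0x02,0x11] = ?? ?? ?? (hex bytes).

[0] 0x07->0x19 len=3 : ed 02 5b
[1] 0x0b->0x15 len=2 : c3 d6
[2] 0x08->0x10 len=5 : 02 5b 21 c3 d6
[3] 0x02->0x0b len=7 : c2 3c 0f ad 63 ed 02
[4] 0x0e->0x01 len=4 : ad 63 ed 02
query mem[0x13]=0xc3, mem[0x02]=0x63, mem[0x11]=0x02

MEM[0x13,0x02,0x11] = c3 63 02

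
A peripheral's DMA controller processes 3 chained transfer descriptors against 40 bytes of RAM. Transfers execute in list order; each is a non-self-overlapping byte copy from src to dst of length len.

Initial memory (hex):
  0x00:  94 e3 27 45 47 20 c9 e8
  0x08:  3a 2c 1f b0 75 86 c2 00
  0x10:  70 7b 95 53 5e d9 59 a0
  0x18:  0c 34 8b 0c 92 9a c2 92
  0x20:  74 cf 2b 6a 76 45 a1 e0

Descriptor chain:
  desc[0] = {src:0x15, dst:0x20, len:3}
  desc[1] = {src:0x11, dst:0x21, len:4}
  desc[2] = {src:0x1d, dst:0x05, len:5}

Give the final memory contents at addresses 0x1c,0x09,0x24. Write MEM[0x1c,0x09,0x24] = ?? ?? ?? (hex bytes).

MEM[0x1c,0x09,0x24] = 92 7b 5e

#0 dst[0x20+3] := {0xd9,0x59,0xa0}
#1 dst[0x21+4] := {0x7b,0x95,0x53,0x5e}
#2 dst[0x05+5] := {0x9a,0xc2,0x92,0xd9,0x7b}
query mem[0x1c]=0x92, mem[0x09]=0x7b, mem[0x24]=0x5e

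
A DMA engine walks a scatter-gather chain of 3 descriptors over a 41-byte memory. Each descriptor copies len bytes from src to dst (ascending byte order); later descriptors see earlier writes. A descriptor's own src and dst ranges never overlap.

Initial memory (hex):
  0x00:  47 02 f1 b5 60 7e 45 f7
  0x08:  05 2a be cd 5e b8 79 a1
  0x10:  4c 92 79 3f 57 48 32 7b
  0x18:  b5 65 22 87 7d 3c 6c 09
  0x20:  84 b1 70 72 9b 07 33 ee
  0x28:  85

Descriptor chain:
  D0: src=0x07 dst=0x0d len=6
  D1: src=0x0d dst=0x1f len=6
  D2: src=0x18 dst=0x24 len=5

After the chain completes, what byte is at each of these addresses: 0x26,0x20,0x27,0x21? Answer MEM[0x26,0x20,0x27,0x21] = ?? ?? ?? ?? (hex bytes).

[0] 0x07->0x0d len=6 : f7 05 2a be cd 5e
[1] 0x0d->0x1f len=6 : f7 05 2a be cd 5e
[2] 0x18->0x24 len=5 : b5 65 22 87 7d
query mem[0x26]=0x22, mem[0x20]=0x05, mem[0x27]=0x87, mem[0x21]=0x2a

MEM[0x26,0x20,0x27,0x21] = 22 05 87 2a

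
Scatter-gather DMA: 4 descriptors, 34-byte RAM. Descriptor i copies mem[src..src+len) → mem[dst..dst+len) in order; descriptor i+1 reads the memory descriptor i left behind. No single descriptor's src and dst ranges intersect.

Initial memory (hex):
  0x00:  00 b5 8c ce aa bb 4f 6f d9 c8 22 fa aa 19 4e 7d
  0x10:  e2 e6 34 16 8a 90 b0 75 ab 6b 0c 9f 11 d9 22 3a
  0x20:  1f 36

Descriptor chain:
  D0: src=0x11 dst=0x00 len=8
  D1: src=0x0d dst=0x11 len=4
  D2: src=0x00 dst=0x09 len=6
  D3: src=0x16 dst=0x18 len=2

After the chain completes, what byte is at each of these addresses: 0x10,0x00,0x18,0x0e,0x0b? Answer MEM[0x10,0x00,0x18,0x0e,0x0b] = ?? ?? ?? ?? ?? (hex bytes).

MEM[0x10,0x00,0x18,0x0e,0x0b] = e2 e6 b0 b0 16

  after D0: wrote 8B at 0x00 = e634168a90b075ab
  after D1: wrote 4B at 0x11 = 194e7de2
  after D2: wrote 6B at 0x09 = e634168a90b0
  after D3: wrote 2B at 0x18 = b075
query mem[0x10]=0xe2, mem[0x00]=0xe6, mem[0x18]=0xb0, mem[0x0e]=0xb0, mem[0x0b]=0x16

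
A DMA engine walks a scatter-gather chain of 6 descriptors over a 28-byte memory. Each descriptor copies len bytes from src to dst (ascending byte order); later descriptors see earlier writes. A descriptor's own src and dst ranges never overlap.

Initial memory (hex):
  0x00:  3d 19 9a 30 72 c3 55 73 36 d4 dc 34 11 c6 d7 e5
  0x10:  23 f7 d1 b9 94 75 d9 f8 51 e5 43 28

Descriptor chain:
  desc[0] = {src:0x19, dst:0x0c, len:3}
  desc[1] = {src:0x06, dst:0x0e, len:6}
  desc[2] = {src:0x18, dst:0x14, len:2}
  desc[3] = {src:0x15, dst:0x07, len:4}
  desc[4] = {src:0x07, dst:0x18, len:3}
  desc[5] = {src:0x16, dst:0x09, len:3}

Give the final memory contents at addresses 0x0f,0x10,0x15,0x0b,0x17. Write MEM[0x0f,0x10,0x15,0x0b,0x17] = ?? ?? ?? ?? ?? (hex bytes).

[0] 0x19->0x0c len=3 : e5 43 28
[1] 0x06->0x0e len=6 : 55 73 36 d4 dc 34
[2] 0x18->0x14 len=2 : 51 e5
[3] 0x15->0x07 len=4 : e5 d9 f8 51
[4] 0x07->0x18 len=3 : e5 d9 f8
[5] 0x16->0x09 len=3 : d9 f8 e5
query mem[0x0f]=0x73, mem[0x10]=0x36, mem[0x15]=0xe5, mem[0x0b]=0xe5, mem[0x17]=0xf8

MEM[0x0f,0x10,0x15,0x0b,0x17] = 73 36 e5 e5 f8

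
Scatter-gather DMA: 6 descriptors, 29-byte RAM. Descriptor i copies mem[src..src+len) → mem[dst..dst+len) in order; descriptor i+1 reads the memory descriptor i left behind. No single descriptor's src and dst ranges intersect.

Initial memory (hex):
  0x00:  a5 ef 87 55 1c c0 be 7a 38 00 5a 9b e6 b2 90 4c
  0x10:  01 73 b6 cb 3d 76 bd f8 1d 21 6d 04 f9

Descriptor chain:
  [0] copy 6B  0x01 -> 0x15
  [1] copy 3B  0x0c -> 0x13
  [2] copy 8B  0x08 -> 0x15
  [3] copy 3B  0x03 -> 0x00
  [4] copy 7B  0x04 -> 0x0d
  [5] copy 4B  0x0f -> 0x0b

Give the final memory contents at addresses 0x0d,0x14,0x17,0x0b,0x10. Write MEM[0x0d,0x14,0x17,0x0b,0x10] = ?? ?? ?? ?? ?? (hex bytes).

MEM[0x0d,0x14,0x17,0x0b,0x10] = 38 b2 5a be 7a

[0] 0x01->0x15 len=6 : ef 87 55 1c c0 be
[1] 0x0c->0x13 len=3 : e6 b2 90
[2] 0x08->0x15 len=8 : 38 00 5a 9b e6 b2 90 4c
[3] 0x03->0x00 len=3 : 55 1c c0
[4] 0x04->0x0d len=7 : 1c c0 be 7a 38 00 5a
[5] 0x0f->0x0b len=4 : be 7a 38 00
query mem[0x0d]=0x38, mem[0x14]=0xb2, mem[0x17]=0x5a, mem[0x0b]=0xbe, mem[0x10]=0x7a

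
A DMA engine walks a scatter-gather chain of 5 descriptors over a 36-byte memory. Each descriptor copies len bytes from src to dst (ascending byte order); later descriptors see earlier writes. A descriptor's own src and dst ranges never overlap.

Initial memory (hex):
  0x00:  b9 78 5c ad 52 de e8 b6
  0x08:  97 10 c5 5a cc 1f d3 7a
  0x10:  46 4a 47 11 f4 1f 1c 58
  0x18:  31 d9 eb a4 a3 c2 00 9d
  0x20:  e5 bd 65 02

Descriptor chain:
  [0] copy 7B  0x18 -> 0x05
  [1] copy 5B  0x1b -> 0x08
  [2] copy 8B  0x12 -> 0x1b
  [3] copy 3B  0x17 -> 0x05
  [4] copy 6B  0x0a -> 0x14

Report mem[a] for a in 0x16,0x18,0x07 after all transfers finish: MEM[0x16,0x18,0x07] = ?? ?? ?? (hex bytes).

MEM[0x16,0x18,0x07] = 9d d3 d9

#0 dst[0x05+7] := {0x31,0xd9,0xeb,0xa4,0xa3,0xc2,0x00}
#1 dst[0x08+5] := {0xa4,0xa3,0xc2,0x00,0x9d}
#2 dst[0x1b+8] := {0x47,0x11,0xf4,0x1f,0x1c,0x58,0x31,0xd9}
#3 dst[0x05+3] := {0x58,0x31,0xd9}
#4 dst[0x14+6] := {0xc2,0x00,0x9d,0x1f,0xd3,0x7a}
query mem[0x16]=0x9d, mem[0x18]=0xd3, mem[0x07]=0xd9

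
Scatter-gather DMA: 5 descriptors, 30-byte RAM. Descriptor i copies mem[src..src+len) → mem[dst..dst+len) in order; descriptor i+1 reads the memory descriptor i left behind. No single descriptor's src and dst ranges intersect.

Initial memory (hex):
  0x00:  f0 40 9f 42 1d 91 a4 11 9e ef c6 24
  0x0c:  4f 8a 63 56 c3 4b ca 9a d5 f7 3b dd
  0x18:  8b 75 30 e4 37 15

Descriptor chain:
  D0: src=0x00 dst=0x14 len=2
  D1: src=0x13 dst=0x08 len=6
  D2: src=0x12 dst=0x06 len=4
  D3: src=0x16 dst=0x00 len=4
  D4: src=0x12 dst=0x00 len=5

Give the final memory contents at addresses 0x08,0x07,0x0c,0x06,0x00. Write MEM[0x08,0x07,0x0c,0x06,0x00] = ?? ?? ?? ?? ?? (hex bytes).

[0] 0x00->0x14 len=2 : f0 40
[1] 0x13->0x08 len=6 : 9a f0 40 3b dd 8b
[2] 0x12->0x06 len=4 : ca 9a f0 40
[3] 0x16->0x00 len=4 : 3b dd 8b 75
[4] 0x12->0x00 len=5 : ca 9a f0 40 3b
query mem[0x08]=0xf0, mem[0x07]=0x9a, mem[0x0c]=0xdd, mem[0x06]=0xca, mem[0x00]=0xca

MEM[0x08,0x07,0x0c,0x06,0x00] = f0 9a dd ca ca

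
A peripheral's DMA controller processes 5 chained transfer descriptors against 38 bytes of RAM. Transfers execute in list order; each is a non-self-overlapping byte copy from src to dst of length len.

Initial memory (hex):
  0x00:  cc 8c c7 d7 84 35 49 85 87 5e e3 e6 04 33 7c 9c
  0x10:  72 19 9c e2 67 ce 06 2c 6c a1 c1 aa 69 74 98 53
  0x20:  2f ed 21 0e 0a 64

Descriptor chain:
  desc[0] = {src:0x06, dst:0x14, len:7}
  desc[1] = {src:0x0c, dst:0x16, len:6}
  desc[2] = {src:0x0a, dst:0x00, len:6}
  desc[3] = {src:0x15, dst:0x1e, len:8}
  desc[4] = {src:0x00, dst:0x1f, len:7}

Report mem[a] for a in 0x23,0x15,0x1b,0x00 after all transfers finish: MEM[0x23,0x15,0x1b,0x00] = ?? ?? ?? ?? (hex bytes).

  after D0: wrote 7B at 0x14 = 4985875ee3e604
  after D1: wrote 6B at 0x16 = 04337c9c7219
  after D2: wrote 6B at 0x00 = e3e604337c9c
  after D3: wrote 8B at 0x1e = 8504337c9c721969
  after D4: wrote 7B at 0x1f = e3e604337c9c49
query mem[0x23]=0x7c, mem[0x15]=0x85, mem[0x1b]=0x19, mem[0x00]=0xe3

MEM[0x23,0x15,0x1b,0x00] = 7c 85 19 e3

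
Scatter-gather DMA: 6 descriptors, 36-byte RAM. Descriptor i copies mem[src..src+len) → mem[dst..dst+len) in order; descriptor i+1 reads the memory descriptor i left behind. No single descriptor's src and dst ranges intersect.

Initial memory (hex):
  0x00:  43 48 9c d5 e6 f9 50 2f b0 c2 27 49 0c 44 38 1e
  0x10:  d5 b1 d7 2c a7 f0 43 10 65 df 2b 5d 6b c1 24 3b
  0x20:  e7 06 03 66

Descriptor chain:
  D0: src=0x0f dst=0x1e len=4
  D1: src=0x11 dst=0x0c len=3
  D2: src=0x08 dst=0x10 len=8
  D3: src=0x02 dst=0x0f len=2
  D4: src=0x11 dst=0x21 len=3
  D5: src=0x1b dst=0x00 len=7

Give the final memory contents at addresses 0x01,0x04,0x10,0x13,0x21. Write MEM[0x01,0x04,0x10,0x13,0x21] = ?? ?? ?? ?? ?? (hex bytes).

MEM[0x01,0x04,0x10,0x13,0x21] = 6b d5 d5 49 c2

#0 dst[0x1e+4] := {0x1e,0xd5,0xb1,0xd7}
#1 dst[0x0c+3] := {0xb1,0xd7,0x2c}
#2 dst[0x10+8] := {0xb0,0xc2,0x27,0x49,0xb1,0xd7,0x2c,0x1e}
#3 dst[0x0f+2] := {0x9c,0xd5}
#4 dst[0x21+3] := {0xc2,0x27,0x49}
#5 dst[0x00+7] := {0x5d,0x6b,0xc1,0x1e,0xd5,0xb1,0xc2}
query mem[0x01]=0x6b, mem[0x04]=0xd5, mem[0x10]=0xd5, mem[0x13]=0x49, mem[0x21]=0xc2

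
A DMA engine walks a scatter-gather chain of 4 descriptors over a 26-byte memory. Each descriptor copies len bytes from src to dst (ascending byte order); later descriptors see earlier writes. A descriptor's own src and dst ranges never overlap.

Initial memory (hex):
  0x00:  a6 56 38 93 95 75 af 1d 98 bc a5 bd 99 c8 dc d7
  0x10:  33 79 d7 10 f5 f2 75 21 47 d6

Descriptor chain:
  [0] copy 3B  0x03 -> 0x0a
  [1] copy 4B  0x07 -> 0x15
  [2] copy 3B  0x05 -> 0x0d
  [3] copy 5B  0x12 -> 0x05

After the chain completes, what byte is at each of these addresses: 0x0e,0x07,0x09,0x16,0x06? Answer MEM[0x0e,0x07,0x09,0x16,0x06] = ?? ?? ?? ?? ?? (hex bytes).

MEM[0x0e,0x07,0x09,0x16,0x06] = af f5 98 98 10

D0: mem[0x0a..0x0c] <- [93 95 75]
D1: mem[0x15..0x18] <- [1d 98 bc 93]
D2: mem[0x0d..0x0f] <- [75 af 1d]
D3: mem[0x05..0x09] <- [d7 10 f5 1d 98]
query mem[0x0e]=0xaf, mem[0x07]=0xf5, mem[0x09]=0x98, mem[0x16]=0x98, mem[0x06]=0x10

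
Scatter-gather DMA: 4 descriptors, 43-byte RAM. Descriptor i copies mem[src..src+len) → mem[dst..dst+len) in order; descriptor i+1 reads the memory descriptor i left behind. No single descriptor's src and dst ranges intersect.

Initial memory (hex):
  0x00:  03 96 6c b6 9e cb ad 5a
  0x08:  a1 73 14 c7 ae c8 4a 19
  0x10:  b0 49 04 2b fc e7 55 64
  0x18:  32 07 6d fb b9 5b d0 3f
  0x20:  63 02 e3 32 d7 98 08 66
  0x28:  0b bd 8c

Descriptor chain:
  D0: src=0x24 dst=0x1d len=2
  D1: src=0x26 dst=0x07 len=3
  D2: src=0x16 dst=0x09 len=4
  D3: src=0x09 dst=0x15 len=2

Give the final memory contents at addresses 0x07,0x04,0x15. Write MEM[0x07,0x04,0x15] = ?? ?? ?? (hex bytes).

[0] 0x24->0x1d len=2 : d7 98
[1] 0x26->0x07 len=3 : 08 66 0b
[2] 0x16->0x09 len=4 : 55 64 32 07
[3] 0x09->0x15 len=2 : 55 64
query mem[0x07]=0x08, mem[0x04]=0x9e, mem[0x15]=0x55

MEM[0x07,0x04,0x15] = 08 9e 55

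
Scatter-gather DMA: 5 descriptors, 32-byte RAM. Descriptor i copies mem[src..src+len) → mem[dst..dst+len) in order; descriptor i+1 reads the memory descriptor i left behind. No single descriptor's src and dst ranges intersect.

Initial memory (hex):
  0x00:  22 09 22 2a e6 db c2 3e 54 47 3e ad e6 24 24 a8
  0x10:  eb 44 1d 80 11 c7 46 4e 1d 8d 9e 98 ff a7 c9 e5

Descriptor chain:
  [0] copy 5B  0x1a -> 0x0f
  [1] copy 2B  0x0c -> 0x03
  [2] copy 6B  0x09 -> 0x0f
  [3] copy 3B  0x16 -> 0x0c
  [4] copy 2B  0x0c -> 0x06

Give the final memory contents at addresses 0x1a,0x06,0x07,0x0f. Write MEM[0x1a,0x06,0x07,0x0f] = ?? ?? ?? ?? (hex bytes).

MEM[0x1a,0x06,0x07,0x0f] = 9e 46 4e 47

[0] 0x1a->0x0f len=5 : 9e 98 ff a7 c9
[1] 0x0c->0x03 len=2 : e6 24
[2] 0x09->0x0f len=6 : 47 3e ad e6 24 24
[3] 0x16->0x0c len=3 : 46 4e 1d
[4] 0x0c->0x06 len=2 : 46 4e
query mem[0x1a]=0x9e, mem[0x06]=0x46, mem[0x07]=0x4e, mem[0x0f]=0x47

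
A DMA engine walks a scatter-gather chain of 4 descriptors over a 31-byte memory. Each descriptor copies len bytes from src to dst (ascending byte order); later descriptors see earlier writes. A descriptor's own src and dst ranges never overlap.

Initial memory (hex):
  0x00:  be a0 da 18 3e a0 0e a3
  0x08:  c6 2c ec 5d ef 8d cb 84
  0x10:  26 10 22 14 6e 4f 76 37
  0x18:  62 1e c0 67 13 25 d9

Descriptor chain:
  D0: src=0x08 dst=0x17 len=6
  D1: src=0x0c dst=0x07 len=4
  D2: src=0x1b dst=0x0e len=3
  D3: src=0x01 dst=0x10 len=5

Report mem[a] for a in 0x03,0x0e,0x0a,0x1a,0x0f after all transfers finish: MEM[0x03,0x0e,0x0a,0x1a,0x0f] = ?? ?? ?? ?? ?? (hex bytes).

  after D0: wrote 6B at 0x17 = c62cec5def8d
  after D1: wrote 4B at 0x07 = ef8dcb84
  after D2: wrote 3B at 0x0e = ef8d25
  after D3: wrote 5B at 0x10 = a0da183ea0
query mem[0x03]=0x18, mem[0x0e]=0xef, mem[0x0a]=0x84, mem[0x1a]=0x5d, mem[0x0f]=0x8d

MEM[0x03,0x0e,0x0a,0x1a,0x0f] = 18 ef 84 5d 8d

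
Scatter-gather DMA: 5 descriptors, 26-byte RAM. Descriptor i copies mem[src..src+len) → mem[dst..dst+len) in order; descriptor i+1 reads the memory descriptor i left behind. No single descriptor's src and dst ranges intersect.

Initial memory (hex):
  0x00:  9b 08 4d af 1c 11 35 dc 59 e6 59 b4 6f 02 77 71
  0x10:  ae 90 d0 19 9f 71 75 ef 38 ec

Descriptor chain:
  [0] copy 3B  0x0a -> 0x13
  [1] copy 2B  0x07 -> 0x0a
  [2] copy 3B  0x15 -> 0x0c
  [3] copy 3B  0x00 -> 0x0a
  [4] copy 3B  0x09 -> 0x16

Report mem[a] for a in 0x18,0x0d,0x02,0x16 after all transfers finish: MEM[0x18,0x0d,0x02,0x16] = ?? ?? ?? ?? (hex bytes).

MEM[0x18,0x0d,0x02,0x16] = 08 75 4d e6

  after D0: wrote 3B at 0x13 = 59b46f
  after D1: wrote 2B at 0x0a = dc59
  after D2: wrote 3B at 0x0c = 6f75ef
  after D3: wrote 3B at 0x0a = 9b084d
  after D4: wrote 3B at 0x16 = e69b08
query mem[0x18]=0x08, mem[0x0d]=0x75, mem[0x02]=0x4d, mem[0x16]=0xe6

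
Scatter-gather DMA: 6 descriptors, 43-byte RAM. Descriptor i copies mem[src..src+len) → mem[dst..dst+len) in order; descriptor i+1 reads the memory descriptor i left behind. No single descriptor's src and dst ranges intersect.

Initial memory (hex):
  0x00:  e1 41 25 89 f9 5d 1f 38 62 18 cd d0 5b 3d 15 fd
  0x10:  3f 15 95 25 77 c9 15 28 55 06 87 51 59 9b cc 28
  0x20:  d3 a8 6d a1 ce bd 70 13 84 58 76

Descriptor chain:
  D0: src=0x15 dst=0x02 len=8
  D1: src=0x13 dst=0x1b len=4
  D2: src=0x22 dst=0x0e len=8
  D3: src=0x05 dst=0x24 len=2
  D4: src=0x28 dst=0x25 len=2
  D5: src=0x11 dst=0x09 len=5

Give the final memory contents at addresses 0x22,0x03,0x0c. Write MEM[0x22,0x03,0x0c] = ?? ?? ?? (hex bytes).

MEM[0x22,0x03,0x0c] = 6d 15 84

D0: mem[0x02..0x09] <- [c9 15 28 55 06 87 51 59]
D1: mem[0x1b..0x1e] <- [25 77 c9 15]
D2: mem[0x0e..0x15] <- [6d a1 ce bd 70 13 84 58]
D3: mem[0x24..0x25] <- [55 06]
D4: mem[0x25..0x26] <- [84 58]
D5: mem[0x09..0x0d] <- [bd 70 13 84 58]
query mem[0x22]=0x6d, mem[0x03]=0x15, mem[0x0c]=0x84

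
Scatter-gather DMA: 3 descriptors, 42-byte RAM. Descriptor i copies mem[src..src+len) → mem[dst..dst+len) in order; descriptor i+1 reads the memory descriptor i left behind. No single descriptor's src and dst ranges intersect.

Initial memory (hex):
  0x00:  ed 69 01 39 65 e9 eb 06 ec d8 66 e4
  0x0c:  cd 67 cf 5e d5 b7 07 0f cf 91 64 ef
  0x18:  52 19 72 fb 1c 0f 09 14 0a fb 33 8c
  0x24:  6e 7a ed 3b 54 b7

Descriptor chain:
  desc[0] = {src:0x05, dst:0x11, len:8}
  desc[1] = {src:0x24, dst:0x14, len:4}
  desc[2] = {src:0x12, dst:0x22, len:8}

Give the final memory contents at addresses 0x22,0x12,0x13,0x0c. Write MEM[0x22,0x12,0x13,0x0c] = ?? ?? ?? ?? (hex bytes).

MEM[0x22,0x12,0x13,0x0c] = eb eb 06 cd

#0 dst[0x11+8] := {0xe9,0xeb,0x06,0xec,0xd8,0x66,0xe4,0xcd}
#1 dst[0x14+4] := {0x6e,0x7a,0xed,0x3b}
#2 dst[0x22+8] := {0xeb,0x06,0x6e,0x7a,0xed,0x3b,0xcd,0x19}
query mem[0x22]=0xeb, mem[0x12]=0xeb, mem[0x13]=0x06, mem[0x0c]=0xcd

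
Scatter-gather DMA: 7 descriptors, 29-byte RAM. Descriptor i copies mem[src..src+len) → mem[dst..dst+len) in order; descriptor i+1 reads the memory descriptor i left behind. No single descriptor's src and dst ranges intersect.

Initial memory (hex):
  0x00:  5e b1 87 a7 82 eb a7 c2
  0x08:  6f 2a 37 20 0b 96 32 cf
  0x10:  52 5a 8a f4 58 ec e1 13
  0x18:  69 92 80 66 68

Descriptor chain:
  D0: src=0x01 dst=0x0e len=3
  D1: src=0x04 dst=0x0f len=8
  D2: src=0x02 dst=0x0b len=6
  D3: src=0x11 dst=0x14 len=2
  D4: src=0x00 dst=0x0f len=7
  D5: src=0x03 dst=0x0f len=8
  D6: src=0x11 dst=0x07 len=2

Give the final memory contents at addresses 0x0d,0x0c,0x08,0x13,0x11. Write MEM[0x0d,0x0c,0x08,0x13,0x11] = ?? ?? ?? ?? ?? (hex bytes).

MEM[0x0d,0x0c,0x08,0x13,0x11] = 82 a7 a7 c2 eb

D0: mem[0x0e..0x10] <- [b1 87 a7]
D1: mem[0x0f..0x16] <- [82 eb a7 c2 6f 2a 37 20]
D2: mem[0x0b..0x10] <- [87 a7 82 eb a7 c2]
D3: mem[0x14..0x15] <- [a7 c2]
D4: mem[0x0f..0x15] <- [5e b1 87 a7 82 eb a7]
D5: mem[0x0f..0x16] <- [a7 82 eb a7 c2 6f 2a 37]
D6: mem[0x07..0x08] <- [eb a7]
query mem[0x0d]=0x82, mem[0x0c]=0xa7, mem[0x08]=0xa7, mem[0x13]=0xc2, mem[0x11]=0xeb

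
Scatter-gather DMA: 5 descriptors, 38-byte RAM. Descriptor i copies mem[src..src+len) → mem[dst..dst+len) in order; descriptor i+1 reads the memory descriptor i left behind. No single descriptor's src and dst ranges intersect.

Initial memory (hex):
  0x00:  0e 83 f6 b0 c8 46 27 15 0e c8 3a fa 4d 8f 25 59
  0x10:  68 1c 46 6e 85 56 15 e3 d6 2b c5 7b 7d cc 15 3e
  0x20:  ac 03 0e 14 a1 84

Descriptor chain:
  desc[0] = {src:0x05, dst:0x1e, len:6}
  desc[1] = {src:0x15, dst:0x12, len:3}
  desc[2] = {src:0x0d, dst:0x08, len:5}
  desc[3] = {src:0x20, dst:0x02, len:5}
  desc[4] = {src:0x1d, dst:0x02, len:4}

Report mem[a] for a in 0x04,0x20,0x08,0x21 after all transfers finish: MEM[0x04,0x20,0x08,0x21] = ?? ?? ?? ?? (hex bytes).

  after D0: wrote 6B at 0x1e = 4627150ec83a
  after D1: wrote 3B at 0x12 = 5615e3
  after D2: wrote 5B at 0x08 = 8f2559681c
  after D3: wrote 5B at 0x02 = 150ec83aa1
  after D4: wrote 4B at 0x02 = cc462715
query mem[0x04]=0x27, mem[0x20]=0x15, mem[0x08]=0x8f, mem[0x21]=0x0e

MEM[0x04,0x20,0x08,0x21] = 27 15 8f 0e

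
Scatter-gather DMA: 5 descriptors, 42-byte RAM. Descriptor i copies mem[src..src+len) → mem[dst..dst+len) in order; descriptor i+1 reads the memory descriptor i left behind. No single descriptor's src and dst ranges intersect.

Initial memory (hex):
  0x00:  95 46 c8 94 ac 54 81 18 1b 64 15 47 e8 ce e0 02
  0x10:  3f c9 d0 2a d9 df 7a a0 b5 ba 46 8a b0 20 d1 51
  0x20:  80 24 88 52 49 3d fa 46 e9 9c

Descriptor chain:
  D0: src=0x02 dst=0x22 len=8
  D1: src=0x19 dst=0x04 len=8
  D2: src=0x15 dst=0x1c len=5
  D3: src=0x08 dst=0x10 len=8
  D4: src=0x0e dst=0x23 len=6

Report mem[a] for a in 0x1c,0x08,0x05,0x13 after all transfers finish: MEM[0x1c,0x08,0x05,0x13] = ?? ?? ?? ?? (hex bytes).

D0: mem[0x22..0x29] <- [c8 94 ac 54 81 18 1b 64]
D1: mem[0x04..0x0b] <- [ba 46 8a b0 20 d1 51 80]
D2: mem[0x1c..0x20] <- [df 7a a0 b5 ba]
D3: mem[0x10..0x17] <- [20 d1 51 80 e8 ce e0 02]
D4: mem[0x23..0x28] <- [e0 02 20 d1 51 80]
query mem[0x1c]=0xdf, mem[0x08]=0x20, mem[0x05]=0x46, mem[0x13]=0x80

MEM[0x1c,0x08,0x05,0x13] = df 20 46 80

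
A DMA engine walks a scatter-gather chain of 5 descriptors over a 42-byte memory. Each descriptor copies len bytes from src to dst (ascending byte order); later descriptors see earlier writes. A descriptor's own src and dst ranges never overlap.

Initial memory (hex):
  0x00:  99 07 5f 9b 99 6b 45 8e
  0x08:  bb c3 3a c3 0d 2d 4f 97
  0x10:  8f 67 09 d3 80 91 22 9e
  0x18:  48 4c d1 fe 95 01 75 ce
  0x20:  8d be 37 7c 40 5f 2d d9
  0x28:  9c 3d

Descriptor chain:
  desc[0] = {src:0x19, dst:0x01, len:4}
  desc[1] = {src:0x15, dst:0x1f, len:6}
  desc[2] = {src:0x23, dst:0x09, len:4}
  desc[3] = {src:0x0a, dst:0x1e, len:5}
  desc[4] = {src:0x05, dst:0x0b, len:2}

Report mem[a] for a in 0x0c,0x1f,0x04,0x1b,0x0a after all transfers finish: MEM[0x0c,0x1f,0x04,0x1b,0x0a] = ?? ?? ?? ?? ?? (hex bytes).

MEM[0x0c,0x1f,0x04,0x1b,0x0a] = 45 5f 95 fe d1

[0] 0x19->0x01 len=4 : 4c d1 fe 95
[1] 0x15->0x1f len=6 : 91 22 9e 48 4c d1
[2] 0x23->0x09 len=4 : 4c d1 5f 2d
[3] 0x0a->0x1e len=5 : d1 5f 2d 2d 4f
[4] 0x05->0x0b len=2 : 6b 45
query mem[0x0c]=0x45, mem[0x1f]=0x5f, mem[0x04]=0x95, mem[0x1b]=0xfe, mem[0x0a]=0xd1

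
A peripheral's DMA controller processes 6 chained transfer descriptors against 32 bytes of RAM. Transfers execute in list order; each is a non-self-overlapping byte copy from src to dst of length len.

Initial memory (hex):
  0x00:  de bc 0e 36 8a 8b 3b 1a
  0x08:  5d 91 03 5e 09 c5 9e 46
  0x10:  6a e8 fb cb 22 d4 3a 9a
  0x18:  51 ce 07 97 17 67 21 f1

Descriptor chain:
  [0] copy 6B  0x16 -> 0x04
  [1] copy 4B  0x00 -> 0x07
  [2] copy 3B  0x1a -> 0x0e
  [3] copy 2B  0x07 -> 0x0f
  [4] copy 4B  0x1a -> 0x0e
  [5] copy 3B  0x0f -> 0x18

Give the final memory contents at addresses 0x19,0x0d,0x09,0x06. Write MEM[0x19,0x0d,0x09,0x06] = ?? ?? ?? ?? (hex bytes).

D0: mem[0x04..0x09] <- [3a 9a 51 ce 07 97]
D1: mem[0x07..0x0a] <- [de bc 0e 36]
D2: mem[0x0e..0x10] <- [07 97 17]
D3: mem[0x0f..0x10] <- [de bc]
D4: mem[0x0e..0x11] <- [07 97 17 67]
D5: mem[0x18..0x1a] <- [97 17 67]
query mem[0x19]=0x17, mem[0x0d]=0xc5, mem[0x09]=0x0e, mem[0x06]=0x51

MEM[0x19,0x0d,0x09,0x06] = 17 c5 0e 51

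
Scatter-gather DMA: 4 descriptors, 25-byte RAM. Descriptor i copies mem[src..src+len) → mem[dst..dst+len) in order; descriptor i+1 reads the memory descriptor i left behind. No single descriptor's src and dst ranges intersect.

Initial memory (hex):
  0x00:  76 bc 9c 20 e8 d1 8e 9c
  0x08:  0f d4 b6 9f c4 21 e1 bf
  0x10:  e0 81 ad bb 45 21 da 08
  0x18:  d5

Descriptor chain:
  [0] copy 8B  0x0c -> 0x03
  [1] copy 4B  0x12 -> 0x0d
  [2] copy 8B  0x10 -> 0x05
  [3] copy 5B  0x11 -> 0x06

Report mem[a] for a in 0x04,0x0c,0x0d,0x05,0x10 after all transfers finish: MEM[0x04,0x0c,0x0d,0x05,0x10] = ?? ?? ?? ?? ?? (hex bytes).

MEM[0x04,0x0c,0x0d,0x05,0x10] = 21 08 ad 21 21

  after D0: wrote 8B at 0x03 = c421e1bfe081adbb
  after D1: wrote 4B at 0x0d = adbb4521
  after D2: wrote 8B at 0x05 = 2181adbb4521da08
  after D3: wrote 5B at 0x06 = 81adbb4521
query mem[0x04]=0x21, mem[0x0c]=0x08, mem[0x0d]=0xad, mem[0x05]=0x21, mem[0x10]=0x21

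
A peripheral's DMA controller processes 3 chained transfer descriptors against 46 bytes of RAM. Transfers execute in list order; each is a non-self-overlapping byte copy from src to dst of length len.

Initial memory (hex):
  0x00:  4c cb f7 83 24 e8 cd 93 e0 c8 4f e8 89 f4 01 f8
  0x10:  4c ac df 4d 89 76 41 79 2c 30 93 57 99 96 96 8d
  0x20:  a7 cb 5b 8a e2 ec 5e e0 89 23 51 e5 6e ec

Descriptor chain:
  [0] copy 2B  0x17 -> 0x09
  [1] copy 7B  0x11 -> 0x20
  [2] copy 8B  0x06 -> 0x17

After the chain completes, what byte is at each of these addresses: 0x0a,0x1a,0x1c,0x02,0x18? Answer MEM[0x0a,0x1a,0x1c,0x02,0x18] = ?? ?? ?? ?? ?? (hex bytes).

MEM[0x0a,0x1a,0x1c,0x02,0x18] = 2c 79 e8 f7 93

  after D0: wrote 2B at 0x09 = 792c
  after D1: wrote 7B at 0x20 = acdf4d89764179
  after D2: wrote 8B at 0x17 = cd93e0792ce889f4
query mem[0x0a]=0x2c, mem[0x1a]=0x79, mem[0x1c]=0xe8, mem[0x02]=0xf7, mem[0x18]=0x93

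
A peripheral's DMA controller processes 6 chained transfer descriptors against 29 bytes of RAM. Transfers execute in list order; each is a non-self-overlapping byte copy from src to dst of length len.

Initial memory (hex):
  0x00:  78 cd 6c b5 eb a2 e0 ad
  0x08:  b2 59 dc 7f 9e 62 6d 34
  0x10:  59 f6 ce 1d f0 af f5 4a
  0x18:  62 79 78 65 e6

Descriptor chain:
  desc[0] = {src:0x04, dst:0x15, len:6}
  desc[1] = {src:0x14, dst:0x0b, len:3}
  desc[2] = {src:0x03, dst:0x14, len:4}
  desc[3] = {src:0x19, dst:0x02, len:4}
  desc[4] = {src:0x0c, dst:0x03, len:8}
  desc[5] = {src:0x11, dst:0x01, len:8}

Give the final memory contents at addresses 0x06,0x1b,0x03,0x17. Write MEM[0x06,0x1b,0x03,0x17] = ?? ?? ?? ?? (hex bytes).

D0: mem[0x15..0x1a] <- [eb a2 e0 ad b2 59]
D1: mem[0x0b..0x0d] <- [f0 eb a2]
D2: mem[0x14..0x17] <- [b5 eb a2 e0]
D3: mem[0x02..0x05] <- [b2 59 65 e6]
D4: mem[0x03..0x0a] <- [eb a2 6d 34 59 f6 ce 1d]
D5: mem[0x01..0x08] <- [f6 ce 1d b5 eb a2 e0 ad]
query mem[0x06]=0xa2, mem[0x1b]=0x65, mem[0x03]=0x1d, mem[0x17]=0xe0

MEM[0x06,0x1b,0x03,0x17] = a2 65 1d e0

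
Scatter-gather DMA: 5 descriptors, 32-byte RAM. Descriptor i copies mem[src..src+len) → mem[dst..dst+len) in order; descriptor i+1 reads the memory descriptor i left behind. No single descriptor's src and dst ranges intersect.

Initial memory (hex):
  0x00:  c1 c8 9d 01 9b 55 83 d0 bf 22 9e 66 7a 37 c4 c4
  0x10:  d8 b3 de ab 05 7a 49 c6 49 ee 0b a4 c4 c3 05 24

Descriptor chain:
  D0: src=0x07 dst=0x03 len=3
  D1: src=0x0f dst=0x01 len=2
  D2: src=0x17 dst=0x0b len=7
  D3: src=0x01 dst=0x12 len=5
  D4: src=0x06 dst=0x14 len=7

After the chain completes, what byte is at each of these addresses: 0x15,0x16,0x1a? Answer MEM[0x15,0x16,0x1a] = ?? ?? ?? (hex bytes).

#0 dst[0x03+3] := {0xd0,0xbf,0x22}
#1 dst[0x01+2] := {0xc4,0xd8}
#2 dst[0x0b+7] := {0xc6,0x49,0xee,0x0b,0xa4,0xc4,0xc3}
#3 dst[0x12+5] := {0xc4,0xd8,0xd0,0xbf,0x22}
#4 dst[0x14+7] := {0x83,0xd0,0xbf,0x22,0x9e,0xc6,0x49}
query mem[0x15]=0xd0, mem[0x16]=0xbf, mem[0x1a]=0x49

MEM[0x15,0x16,0x1a] = d0 bf 49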